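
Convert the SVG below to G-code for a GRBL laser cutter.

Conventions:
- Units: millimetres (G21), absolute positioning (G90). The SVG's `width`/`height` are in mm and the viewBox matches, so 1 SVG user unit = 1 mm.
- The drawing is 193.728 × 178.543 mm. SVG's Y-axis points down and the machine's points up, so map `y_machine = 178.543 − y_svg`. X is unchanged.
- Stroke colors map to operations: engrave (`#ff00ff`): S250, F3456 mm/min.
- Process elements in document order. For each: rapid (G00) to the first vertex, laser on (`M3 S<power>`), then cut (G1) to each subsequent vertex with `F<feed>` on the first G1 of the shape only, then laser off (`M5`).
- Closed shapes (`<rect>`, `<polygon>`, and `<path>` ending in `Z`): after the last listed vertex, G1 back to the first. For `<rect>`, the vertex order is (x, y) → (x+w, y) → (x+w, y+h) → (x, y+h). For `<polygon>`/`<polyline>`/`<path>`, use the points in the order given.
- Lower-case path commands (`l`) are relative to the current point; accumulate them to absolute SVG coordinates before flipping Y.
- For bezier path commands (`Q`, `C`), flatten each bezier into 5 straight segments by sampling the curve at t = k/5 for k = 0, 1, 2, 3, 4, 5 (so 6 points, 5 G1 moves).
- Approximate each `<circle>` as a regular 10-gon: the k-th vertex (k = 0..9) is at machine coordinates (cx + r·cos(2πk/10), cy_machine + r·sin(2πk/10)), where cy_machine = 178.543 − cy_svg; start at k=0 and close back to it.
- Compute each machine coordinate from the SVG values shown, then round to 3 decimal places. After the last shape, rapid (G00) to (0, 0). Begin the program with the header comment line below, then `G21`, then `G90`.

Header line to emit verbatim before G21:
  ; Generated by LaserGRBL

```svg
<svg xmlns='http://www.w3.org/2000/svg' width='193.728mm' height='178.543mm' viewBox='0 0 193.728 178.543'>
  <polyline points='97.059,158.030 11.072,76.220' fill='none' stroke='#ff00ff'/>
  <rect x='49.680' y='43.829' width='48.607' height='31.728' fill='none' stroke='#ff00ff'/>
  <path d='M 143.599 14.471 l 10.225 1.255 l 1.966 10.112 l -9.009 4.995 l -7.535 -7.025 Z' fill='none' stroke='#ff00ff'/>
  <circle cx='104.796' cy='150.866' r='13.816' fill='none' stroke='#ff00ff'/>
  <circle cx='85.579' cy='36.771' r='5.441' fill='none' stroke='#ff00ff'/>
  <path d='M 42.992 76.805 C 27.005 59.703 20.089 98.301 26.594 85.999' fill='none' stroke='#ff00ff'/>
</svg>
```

Since the viewBox matches the mm dimensions, user units are millimetres directly. The only transform is the Y-flip y_m = 178.543 − y_svg.

Shape 1 is a line segment drawn with `<polyline>`. Its stroke #ff00ff means engrave at S250, F3456. After flipping Y the toolpath is (97.059,20.513) → (11.072,102.323).

Shape 2 is a rectangle drawn with `<rect>`. Its stroke #ff00ff means engrave at S250, F3456. After flipping Y the toolpath is (49.680,134.714) → (98.287,134.714) → (98.287,102.986) → (49.680,102.986) → (49.680,134.714), returning to the start.

Shape 3 is a regular polygon drawn with `<path>`. Its stroke #ff00ff means engrave at S250, F3456. After flipping Y the toolpath is (143.599,164.072) → (153.824,162.817) → (155.790,152.705) → (146.781,147.710) → (139.246,154.735) → (143.599,164.072), returning to the start.

Shape 4 is a circle drawn with `<circle>`. Its stroke #ff00ff means engrave at S250, F3456. After flipping Y the toolpath is (118.612,27.677) → (115.973,35.798) → (109.065,40.817) → (100.527,40.817) → (93.619,35.798) → (90.980,27.677) → (93.619,19.556) → (100.527,14.537) → (109.065,14.537) → (115.973,19.556) → (118.612,27.677), returning to the start.

Shape 5 is a circle drawn with `<circle>`. Its stroke #ff00ff means engrave at S250, F3456. After flipping Y the toolpath is (91.020,141.772) → (89.981,144.970) → (87.260,146.947) → (83.898,146.947) → (81.177,144.970) → (80.138,141.772) → (81.177,138.574) → (83.898,136.597) → (87.260,136.597) → (89.981,138.574) → (91.020,141.772), returning to the start.

Shape 6 is a cubic bezier drawn with `<path>`. Its stroke #ff00ff means engrave at S250, F3456. After flipping Y the toolpath is (42.992,101.738) → (34.523,106.168) → (28.440,102.347) → (24.952,95.391) → (24.267,90.418) → (26.594,92.544).

; Generated by LaserGRBL
G21
G90
G00 X97.059 Y20.513
M3 S250
G1 X11.072 Y102.323 F3456
M5
G00 X49.680 Y134.714
M3 S250
G1 X98.287 Y134.714 F3456
G1 X98.287 Y102.986
G1 X49.680 Y102.986
G1 X49.680 Y134.714
M5
G00 X143.599 Y164.072
M3 S250
G1 X153.824 Y162.817 F3456
G1 X155.790 Y152.705
G1 X146.781 Y147.710
G1 X139.246 Y154.735
G1 X143.599 Y164.072
M5
G00 X118.612 Y27.677
M3 S250
G1 X115.973 Y35.798 F3456
G1 X109.065 Y40.817
G1 X100.527 Y40.817
G1 X93.619 Y35.798
G1 X90.980 Y27.677
G1 X93.619 Y19.556
G1 X100.527 Y14.537
G1 X109.065 Y14.537
G1 X115.973 Y19.556
G1 X118.612 Y27.677
M5
G00 X91.020 Y141.772
M3 S250
G1 X89.981 Y144.970 F3456
G1 X87.260 Y146.947
G1 X83.898 Y146.947
G1 X81.177 Y144.970
G1 X80.138 Y141.772
G1 X81.177 Y138.574
G1 X83.898 Y136.597
G1 X87.260 Y136.597
G1 X89.981 Y138.574
G1 X91.020 Y141.772
M5
G00 X42.992 Y101.738
M3 S250
G1 X34.523 Y106.168 F3456
G1 X28.440 Y102.347
G1 X24.952 Y95.391
G1 X24.267 Y90.418
G1 X26.594 Y92.544
M5
G00 X0.000 Y0.000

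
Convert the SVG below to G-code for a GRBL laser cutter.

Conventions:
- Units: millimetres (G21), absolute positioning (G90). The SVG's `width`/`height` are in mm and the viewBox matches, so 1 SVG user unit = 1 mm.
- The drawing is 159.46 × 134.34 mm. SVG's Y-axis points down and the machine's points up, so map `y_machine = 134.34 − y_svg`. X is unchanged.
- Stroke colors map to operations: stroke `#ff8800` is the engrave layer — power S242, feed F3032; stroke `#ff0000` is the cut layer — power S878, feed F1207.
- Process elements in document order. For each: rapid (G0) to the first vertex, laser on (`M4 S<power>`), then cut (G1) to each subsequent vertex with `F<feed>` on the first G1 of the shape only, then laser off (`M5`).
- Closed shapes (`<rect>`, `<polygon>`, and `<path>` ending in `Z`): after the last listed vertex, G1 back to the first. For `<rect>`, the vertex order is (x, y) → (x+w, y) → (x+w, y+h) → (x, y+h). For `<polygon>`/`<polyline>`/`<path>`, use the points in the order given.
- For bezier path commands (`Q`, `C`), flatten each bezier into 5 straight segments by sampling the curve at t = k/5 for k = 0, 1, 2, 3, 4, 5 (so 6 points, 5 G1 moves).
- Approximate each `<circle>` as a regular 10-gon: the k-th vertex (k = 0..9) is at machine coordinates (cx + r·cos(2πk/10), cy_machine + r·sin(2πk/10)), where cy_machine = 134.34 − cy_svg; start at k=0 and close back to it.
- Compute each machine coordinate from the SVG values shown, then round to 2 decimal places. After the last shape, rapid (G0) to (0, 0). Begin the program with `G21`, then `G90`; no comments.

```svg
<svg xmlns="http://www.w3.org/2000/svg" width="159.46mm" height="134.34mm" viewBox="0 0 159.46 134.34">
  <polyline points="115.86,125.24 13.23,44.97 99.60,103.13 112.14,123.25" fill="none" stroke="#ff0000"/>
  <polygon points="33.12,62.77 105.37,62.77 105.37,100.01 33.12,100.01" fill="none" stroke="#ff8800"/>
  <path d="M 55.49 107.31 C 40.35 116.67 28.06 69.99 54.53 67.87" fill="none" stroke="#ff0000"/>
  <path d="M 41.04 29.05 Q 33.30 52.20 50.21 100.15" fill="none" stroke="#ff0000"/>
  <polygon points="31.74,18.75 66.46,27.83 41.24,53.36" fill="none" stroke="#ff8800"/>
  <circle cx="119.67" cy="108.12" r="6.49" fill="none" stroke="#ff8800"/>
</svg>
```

viewBox `0 0 159.46 134.34` with mm width/height → 1 unit = 1 mm. Flip: y_m = 134.34 − y_svg.

**Shape 1** — `<polyline>` open polyline, stroke `#ff0000` → cut (S878, F1207). Machine vertices: (115.86,9.10) → (13.23,89.37) → (99.60,31.21) → (112.14,11.09). Open path.

**Shape 2** — `<polygon>` rectangle, stroke `#ff8800` → engrave (S242, F3032). Machine vertices: (33.12,71.57) → (105.37,71.57) → (105.37,34.33) → (33.12,34.33) → (33.12,71.57). Closed: final G1 returns to the first vertex.

**Shape 3** — `<path>` cubic bezier, stroke `#ff0000` → cut (S878, F1207). Control points (SVG): P0=(55.49,107.31), P1=(40.35,116.67), P2=(28.06,69.99), P3=(54.53,67.87); sampled at t=k/5. Machine vertices: (55.49,27.03) → (47.04,27.33) → (40.99,36.26) → (39.07,48.98) → (43.01,60.66) → (54.53,66.47). Open path.

**Shape 4** — `<path>` quadratic bezier, stroke `#ff0000` → cut (S878, F1207). Control points (SVG): P0=(41.04,29.05), P1=(33.30,52.20), P2=(50.21,100.15); sampled at t=k/5. Machine vertices: (41.04,105.29) → (38.93,95.04) → (38.79,82.80) → (40.63,68.58) → (44.43,52.38) → (50.21,34.19). Open path.

**Shape 5** — `<polygon>` regular polygon, stroke `#ff8800` → engrave (S242, F3032). Machine vertices: (31.74,115.59) → (66.46,106.51) → (41.24,80.98) → (31.74,115.59). Closed: final G1 returns to the first vertex.

**Shape 6** — `<circle>` circle, stroke `#ff8800` → engrave (S242, F3032). Machine vertices: (126.16,26.22) → (124.92,30.03) → (121.68,32.39) → (117.66,32.39) → (114.42,30.03) → (113.18,26.22) → (114.42,22.41) → (117.66,20.05) → (121.68,20.05) → (124.92,22.41) → (126.16,26.22). Closed: final G1 returns to the first vertex.

G21
G90
G0 X115.86 Y9.10
M4 S878
G1 X13.23 Y89.37 F1207
G1 X99.60 Y31.21
G1 X112.14 Y11.09
M5
G0 X33.12 Y71.57
M4 S242
G1 X105.37 Y71.57 F3032
G1 X105.37 Y34.33
G1 X33.12 Y34.33
G1 X33.12 Y71.57
M5
G0 X55.49 Y27.03
M4 S878
G1 X47.04 Y27.33 F1207
G1 X40.99 Y36.26
G1 X39.07 Y48.98
G1 X43.01 Y60.66
G1 X54.53 Y66.47
M5
G0 X41.04 Y105.29
M4 S878
G1 X38.93 Y95.04 F1207
G1 X38.79 Y82.80
G1 X40.63 Y68.58
G1 X44.43 Y52.38
G1 X50.21 Y34.19
M5
G0 X31.74 Y115.59
M4 S242
G1 X66.46 Y106.51 F3032
G1 X41.24 Y80.98
G1 X31.74 Y115.59
M5
G0 X126.16 Y26.22
M4 S242
G1 X124.92 Y30.03 F3032
G1 X121.68 Y32.39
G1 X117.66 Y32.39
G1 X114.42 Y30.03
G1 X113.18 Y26.22
G1 X114.42 Y22.41
G1 X117.66 Y20.05
G1 X121.68 Y20.05
G1 X124.92 Y22.41
G1 X126.16 Y26.22
M5
G0 X0.00 Y0.00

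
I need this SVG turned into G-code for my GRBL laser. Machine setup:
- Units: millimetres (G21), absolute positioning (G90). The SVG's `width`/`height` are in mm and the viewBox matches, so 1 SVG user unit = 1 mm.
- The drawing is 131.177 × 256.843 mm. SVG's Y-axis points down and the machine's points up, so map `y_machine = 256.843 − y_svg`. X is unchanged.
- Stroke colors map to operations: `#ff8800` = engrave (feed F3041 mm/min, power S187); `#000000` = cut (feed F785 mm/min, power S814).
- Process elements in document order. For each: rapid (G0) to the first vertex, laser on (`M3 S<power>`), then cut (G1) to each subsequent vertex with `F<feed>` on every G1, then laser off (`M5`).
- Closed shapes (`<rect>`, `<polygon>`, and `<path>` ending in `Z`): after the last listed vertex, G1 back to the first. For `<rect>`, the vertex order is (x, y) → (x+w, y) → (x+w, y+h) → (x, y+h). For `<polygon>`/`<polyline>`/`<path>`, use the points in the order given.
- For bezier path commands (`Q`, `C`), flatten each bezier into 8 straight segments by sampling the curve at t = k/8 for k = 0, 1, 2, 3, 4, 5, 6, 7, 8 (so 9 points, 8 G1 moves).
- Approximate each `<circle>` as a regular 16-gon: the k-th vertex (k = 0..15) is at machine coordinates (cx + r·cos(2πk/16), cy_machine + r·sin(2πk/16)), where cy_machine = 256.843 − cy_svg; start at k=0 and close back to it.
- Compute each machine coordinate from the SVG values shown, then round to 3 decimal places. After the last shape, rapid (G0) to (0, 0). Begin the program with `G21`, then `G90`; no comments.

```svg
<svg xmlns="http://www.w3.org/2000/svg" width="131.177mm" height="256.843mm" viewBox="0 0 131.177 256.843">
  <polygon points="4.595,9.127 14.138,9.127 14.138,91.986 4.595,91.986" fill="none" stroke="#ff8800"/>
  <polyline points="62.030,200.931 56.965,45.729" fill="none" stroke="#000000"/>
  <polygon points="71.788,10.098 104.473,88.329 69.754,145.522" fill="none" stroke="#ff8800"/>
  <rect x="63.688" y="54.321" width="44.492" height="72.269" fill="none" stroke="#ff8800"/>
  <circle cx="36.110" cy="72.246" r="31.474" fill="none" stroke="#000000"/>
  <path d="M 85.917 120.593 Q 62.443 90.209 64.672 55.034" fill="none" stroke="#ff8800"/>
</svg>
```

viewBox `0 0 131.177 256.843` with mm width/height → 1 unit = 1 mm. Flip: y_m = 256.843 − y_svg.

**Shape 1** — `<polygon>` rectangle, stroke `#ff8800` → engrave (S187, F3041). Machine vertices: (4.595,247.716) → (14.138,247.716) → (14.138,164.857) → (4.595,164.857) → (4.595,247.716). Closed: final G1 returns to the first vertex.

**Shape 2** — `<polyline>` line segment, stroke `#000000` → cut (S814, F785). Machine vertices: (62.030,55.912) → (56.965,211.114). Open path.

**Shape 3** — `<polygon>` closed polygon, stroke `#ff8800` → engrave (S187, F3041). Machine vertices: (71.788,246.745) → (104.473,168.514) → (69.754,111.321) → (71.788,246.745). Closed: final G1 returns to the first vertex.

**Shape 4** — `<rect>` rectangle, stroke `#ff8800` → engrave (S187, F3041). Machine vertices: (63.688,202.522) → (108.180,202.522) → (108.180,130.253) → (63.688,130.253) → (63.688,202.522). Closed: final G1 returns to the first vertex.

**Shape 5** — `<circle>` circle, stroke `#000000` → cut (S814, F785). Machine vertices: (67.584,184.597) → (65.188,196.642) → (58.365,206.852) → (48.155,213.675) → (36.110,216.071) → (24.065,213.675) → (13.855,206.852) → (7.032,196.642) → (4.636,184.597) → (7.032,172.552) → (13.855,162.342) → (24.065,155.519) → (36.110,153.123) → (48.155,155.519) → (58.365,162.342) → (65.188,172.552) → (67.584,184.597). Closed: final G1 returns to the first vertex.

**Shape 6** — `<path>` quadratic bezier, stroke `#ff8800` → engrave (S187, F3041). Control points (SVG): P0=(85.917,120.593), P1=(62.443,90.209), P2=(64.672,55.034); sampled at t=k/8. Machine vertices: (85.917,136.250) → (80.450,143.921) → (75.786,151.741) → (71.926,159.712) → (68.869,167.832) → (66.615,176.101) → (65.164,184.521) → (64.516,193.090) → (64.672,201.809). Open path.

G21
G90
G0 X4.595 Y247.716
M3 S187
G1 X14.138 Y247.716 F3041
G1 X14.138 Y164.857 F3041
G1 X4.595 Y164.857 F3041
G1 X4.595 Y247.716 F3041
M5
G0 X62.030 Y55.912
M3 S814
G1 X56.965 Y211.114 F785
M5
G0 X71.788 Y246.745
M3 S187
G1 X104.473 Y168.514 F3041
G1 X69.754 Y111.321 F3041
G1 X71.788 Y246.745 F3041
M5
G0 X63.688 Y202.522
M3 S187
G1 X108.180 Y202.522 F3041
G1 X108.180 Y130.253 F3041
G1 X63.688 Y130.253 F3041
G1 X63.688 Y202.522 F3041
M5
G0 X67.584 Y184.597
M3 S814
G1 X65.188 Y196.642 F785
G1 X58.365 Y206.852 F785
G1 X48.155 Y213.675 F785
G1 X36.110 Y216.071 F785
G1 X24.065 Y213.675 F785
G1 X13.855 Y206.852 F785
G1 X7.032 Y196.642 F785
G1 X4.636 Y184.597 F785
G1 X7.032 Y172.552 F785
G1 X13.855 Y162.342 F785
G1 X24.065 Y155.519 F785
G1 X36.110 Y153.123 F785
G1 X48.155 Y155.519 F785
G1 X58.365 Y162.342 F785
G1 X65.188 Y172.552 F785
G1 X67.584 Y184.597 F785
M5
G0 X85.917 Y136.250
M3 S187
G1 X80.450 Y143.921 F3041
G1 X75.786 Y151.741 F3041
G1 X71.926 Y159.712 F3041
G1 X68.869 Y167.832 F3041
G1 X66.615 Y176.101 F3041
G1 X65.164 Y184.521 F3041
G1 X64.516 Y193.090 F3041
G1 X64.672 Y201.809 F3041
M5
G0 X0.000 Y0.000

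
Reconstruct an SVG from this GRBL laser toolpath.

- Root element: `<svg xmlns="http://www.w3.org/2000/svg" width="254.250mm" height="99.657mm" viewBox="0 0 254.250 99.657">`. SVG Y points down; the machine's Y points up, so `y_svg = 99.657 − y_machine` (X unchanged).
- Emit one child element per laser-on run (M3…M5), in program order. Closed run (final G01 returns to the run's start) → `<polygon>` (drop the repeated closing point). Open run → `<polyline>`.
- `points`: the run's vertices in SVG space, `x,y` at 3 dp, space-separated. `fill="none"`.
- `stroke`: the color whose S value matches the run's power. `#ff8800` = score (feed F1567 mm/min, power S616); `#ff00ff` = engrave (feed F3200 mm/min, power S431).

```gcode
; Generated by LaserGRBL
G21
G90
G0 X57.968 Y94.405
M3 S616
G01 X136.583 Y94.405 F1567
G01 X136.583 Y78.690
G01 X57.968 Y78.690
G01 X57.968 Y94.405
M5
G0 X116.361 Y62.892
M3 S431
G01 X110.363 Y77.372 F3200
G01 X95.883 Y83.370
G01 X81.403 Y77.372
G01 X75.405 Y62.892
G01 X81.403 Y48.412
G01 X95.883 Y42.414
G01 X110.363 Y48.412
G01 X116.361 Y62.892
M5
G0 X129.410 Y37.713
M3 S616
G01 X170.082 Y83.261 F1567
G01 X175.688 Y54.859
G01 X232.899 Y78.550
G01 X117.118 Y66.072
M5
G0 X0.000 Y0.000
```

y_svg = 99.657 − y_m.

[1] S616→`#ff8800` (score); closed run; points: 57.968,5.252 136.583,5.252 136.583,20.967 57.968,20.967

[2] S431→`#ff00ff` (engrave); closed run; points: 116.361,36.765 110.363,22.285 95.883,16.287 81.403,22.285 75.405,36.765 81.403,51.245 95.883,57.243 110.363,51.245

[3] S616→`#ff8800` (score); open run; points: 129.410,61.944 170.082,16.396 175.688,44.798 232.899,21.107 117.118,33.585

<svg xmlns="http://www.w3.org/2000/svg" width="254.250mm" height="99.657mm" viewBox="0 0 254.250 99.657">
  <polygon points="57.968,5.252 136.583,5.252 136.583,20.967 57.968,20.967" fill="none" stroke="#ff8800"/>
  <polygon points="116.361,36.765 110.363,22.285 95.883,16.287 81.403,22.285 75.405,36.765 81.403,51.245 95.883,57.243 110.363,51.245" fill="none" stroke="#ff00ff"/>
  <polyline points="129.410,61.944 170.082,16.396 175.688,44.798 232.899,21.107 117.118,33.585" fill="none" stroke="#ff8800"/>
</svg>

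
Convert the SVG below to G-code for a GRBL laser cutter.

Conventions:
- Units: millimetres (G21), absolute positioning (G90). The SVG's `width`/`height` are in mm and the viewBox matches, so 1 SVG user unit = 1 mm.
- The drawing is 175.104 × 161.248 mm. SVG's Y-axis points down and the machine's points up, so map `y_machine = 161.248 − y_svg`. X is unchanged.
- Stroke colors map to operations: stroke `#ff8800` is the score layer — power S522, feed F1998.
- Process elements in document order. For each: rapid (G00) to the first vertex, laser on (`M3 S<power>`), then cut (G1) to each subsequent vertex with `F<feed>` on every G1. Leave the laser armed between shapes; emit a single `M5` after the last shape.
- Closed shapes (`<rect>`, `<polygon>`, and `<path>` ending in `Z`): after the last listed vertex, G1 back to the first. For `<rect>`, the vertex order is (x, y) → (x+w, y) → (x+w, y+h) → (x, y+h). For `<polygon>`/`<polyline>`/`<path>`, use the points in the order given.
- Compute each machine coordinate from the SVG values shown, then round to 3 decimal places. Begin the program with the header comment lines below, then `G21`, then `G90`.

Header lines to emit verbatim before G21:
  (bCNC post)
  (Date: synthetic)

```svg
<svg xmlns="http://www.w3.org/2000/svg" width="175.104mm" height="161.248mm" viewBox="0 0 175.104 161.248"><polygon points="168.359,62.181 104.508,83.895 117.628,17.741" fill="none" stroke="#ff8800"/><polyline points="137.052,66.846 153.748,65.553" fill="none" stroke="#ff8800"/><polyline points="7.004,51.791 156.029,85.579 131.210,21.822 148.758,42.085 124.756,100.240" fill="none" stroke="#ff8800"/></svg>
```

viewBox `0 0 175.104 161.248` with mm width/height → 1 unit = 1 mm. Flip: y_m = 161.248 − y_svg.

**Shape 1** — `<polygon>` regular polygon, stroke `#ff8800` → score (S522, F1998). Machine vertices: (168.359,99.067) → (104.508,77.353) → (117.628,143.507) → (168.359,99.067). Closed: final G1 returns to the first vertex.

**Shape 2** — `<polyline>` line segment, stroke `#ff8800` → score (S522, F1998). Machine vertices: (137.052,94.402) → (153.748,95.695). Open path.

**Shape 3** — `<polyline>` open polyline, stroke `#ff8800` → score (S522, F1998). Machine vertices: (7.004,109.457) → (156.029,75.669) → (131.210,139.426) → (148.758,119.163) → (124.756,61.008). Open path.

(bCNC post)
(Date: synthetic)
G21
G90
G00 X168.359 Y99.067
M3 S522
G1 X104.508 Y77.353 F1998
G1 X117.628 Y143.507 F1998
G1 X168.359 Y99.067 F1998
G00 X137.052 Y94.402
M3 S522
G1 X153.748 Y95.695 F1998
G00 X7.004 Y109.457
M3 S522
G1 X156.029 Y75.669 F1998
G1 X131.210 Y139.426 F1998
G1 X148.758 Y119.163 F1998
G1 X124.756 Y61.008 F1998
M5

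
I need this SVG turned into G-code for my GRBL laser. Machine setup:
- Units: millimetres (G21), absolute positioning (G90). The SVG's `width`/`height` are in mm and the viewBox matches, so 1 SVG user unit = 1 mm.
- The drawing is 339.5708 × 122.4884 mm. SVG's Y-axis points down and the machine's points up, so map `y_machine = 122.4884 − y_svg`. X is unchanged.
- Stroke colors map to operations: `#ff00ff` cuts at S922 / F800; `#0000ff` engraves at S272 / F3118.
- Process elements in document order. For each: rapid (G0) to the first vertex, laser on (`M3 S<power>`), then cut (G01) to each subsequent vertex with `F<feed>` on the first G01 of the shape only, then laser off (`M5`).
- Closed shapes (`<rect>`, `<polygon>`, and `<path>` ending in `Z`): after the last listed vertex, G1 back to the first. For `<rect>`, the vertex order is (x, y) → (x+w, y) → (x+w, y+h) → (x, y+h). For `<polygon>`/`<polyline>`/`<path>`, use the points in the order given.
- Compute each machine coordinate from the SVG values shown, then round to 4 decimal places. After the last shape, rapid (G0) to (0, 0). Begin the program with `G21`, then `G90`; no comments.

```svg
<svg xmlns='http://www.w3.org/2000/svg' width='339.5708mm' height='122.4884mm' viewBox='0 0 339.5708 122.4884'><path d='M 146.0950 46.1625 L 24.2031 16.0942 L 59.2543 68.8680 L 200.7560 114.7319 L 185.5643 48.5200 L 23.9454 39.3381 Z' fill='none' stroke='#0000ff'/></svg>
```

G21
G90
G0 X146.0950 Y76.3259
M3 S272
G01 X24.2031 Y106.3942 F3118
G01 X59.2543 Y53.6204
G01 X200.7560 Y7.7565
G01 X185.5643 Y73.9684
G01 X23.9454 Y83.1503
G01 X146.0950 Y76.3259
M5
G0 X0.0000 Y0.0000

1 u = 1 mm; y_m = 122.4884 − y.

[1] `<path>` closed polygon, #0000ff→engrave S272 F3118: (146.0950,76.3259) → (24.2031,106.3942) → (59.2543,53.6204) → (200.7560,7.7565) → (185.5643,73.9684) → (23.9454,83.1503) → (146.0950,76.3259) (closed)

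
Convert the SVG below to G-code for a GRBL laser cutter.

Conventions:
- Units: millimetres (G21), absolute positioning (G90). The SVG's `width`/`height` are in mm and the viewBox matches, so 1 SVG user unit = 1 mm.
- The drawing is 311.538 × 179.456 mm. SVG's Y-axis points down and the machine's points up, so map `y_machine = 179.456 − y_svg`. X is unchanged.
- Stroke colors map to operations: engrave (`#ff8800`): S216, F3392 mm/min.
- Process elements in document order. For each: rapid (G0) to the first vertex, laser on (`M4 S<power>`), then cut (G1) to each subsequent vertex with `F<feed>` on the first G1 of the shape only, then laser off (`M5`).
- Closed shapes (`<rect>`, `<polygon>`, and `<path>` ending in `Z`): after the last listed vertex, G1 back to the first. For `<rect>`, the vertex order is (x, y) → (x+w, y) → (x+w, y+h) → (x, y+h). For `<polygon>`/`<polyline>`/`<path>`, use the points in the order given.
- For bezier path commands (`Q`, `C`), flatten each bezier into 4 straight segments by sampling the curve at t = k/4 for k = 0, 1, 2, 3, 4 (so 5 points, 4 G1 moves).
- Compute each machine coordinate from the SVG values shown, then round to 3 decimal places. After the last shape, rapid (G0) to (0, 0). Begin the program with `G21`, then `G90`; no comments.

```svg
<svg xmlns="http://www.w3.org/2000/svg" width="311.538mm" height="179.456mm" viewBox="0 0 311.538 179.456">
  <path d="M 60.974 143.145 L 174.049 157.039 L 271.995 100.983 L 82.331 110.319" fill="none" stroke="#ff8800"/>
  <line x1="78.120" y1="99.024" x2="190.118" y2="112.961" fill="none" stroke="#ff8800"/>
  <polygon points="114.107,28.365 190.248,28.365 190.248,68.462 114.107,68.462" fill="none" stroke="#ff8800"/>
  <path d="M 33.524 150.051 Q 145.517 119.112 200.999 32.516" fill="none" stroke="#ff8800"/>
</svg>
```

G21
G90
G0 X60.974 Y36.311
M4 S216
G1 X174.049 Y22.417 F3392
G1 X271.995 Y78.473
G1 X82.331 Y69.137
M5
G0 X78.120 Y80.432
M4 S216
G1 X190.118 Y66.495 F3392
M5
G0 X114.107 Y151.091
M4 S216
G1 X190.248 Y151.091 F3392
G1 X190.248 Y110.994
G1 X114.107 Y110.994
G1 X114.107 Y151.091
M5
G0 X33.524 Y29.405
M4 S216
G1 X85.989 Y48.353 F3392
G1 X131.389 Y74.258
G1 X169.726 Y107.121
G1 X200.999 Y146.940
M5
G0 X0.000 Y0.000

viewBox `0 0 311.538 179.456` with mm width/height → 1 unit = 1 mm. Flip: y_m = 179.456 − y_svg.

**Shape 1** — `<path>` open polyline, stroke `#ff8800` → engrave (S216, F3392). Machine vertices: (60.974,36.311) → (174.049,22.417) → (271.995,78.473) → (82.331,69.137). Open path.

**Shape 2** — `<line>` line segment, stroke `#ff8800` → engrave (S216, F3392). Machine vertices: (78.120,80.432) → (190.118,66.495). Open path.

**Shape 3** — `<polygon>` rectangle, stroke `#ff8800` → engrave (S216, F3392). Machine vertices: (114.107,151.091) → (190.248,151.091) → (190.248,110.994) → (114.107,110.994) → (114.107,151.091). Closed: final G1 returns to the first vertex.

**Shape 4** — `<path>` quadratic bezier, stroke `#ff8800` → engrave (S216, F3392). Control points (SVG): P0=(33.524,150.051), P1=(145.517,119.112), P2=(200.999,32.516); sampled at t=k/4. Machine vertices: (33.524,29.405) → (85.989,48.353) → (131.389,74.258) → (169.726,107.121) → (200.999,146.940). Open path.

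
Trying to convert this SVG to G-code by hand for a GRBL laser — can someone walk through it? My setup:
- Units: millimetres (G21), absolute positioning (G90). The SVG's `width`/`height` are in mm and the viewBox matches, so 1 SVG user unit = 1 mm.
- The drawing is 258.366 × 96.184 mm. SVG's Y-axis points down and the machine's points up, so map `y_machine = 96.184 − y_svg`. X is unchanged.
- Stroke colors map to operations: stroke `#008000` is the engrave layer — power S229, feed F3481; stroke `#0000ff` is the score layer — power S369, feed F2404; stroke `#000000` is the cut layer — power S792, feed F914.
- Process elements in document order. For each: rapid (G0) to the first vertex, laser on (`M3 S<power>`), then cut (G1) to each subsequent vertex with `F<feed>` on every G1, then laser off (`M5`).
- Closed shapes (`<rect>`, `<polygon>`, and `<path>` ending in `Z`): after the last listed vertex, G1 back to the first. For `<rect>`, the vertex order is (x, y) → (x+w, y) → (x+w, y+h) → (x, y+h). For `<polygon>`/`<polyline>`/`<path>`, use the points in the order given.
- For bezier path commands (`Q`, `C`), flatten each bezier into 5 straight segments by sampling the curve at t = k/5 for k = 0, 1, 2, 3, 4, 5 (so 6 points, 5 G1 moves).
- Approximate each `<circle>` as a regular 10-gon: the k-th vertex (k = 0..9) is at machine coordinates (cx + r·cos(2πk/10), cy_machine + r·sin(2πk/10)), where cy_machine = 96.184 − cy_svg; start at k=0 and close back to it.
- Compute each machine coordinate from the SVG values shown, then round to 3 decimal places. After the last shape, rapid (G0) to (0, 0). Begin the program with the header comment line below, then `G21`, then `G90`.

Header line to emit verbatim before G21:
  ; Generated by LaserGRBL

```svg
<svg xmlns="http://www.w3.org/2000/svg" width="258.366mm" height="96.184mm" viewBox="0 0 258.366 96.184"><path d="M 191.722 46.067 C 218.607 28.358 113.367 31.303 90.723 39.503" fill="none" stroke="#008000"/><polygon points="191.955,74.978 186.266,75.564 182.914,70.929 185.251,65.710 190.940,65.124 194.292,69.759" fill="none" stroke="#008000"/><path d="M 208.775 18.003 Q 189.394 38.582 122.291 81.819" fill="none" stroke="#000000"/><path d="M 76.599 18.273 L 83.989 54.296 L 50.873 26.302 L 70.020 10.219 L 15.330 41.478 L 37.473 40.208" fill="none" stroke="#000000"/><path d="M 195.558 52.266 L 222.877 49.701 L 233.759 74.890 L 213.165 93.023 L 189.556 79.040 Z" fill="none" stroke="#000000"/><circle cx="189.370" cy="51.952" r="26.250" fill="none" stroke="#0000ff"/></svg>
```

; Generated by LaserGRBL
G21
G90
G0 X191.722 Y50.117
M3 S229
G1 X193.716 Y58.387 F3481
G1 X174.306 Y62.439 F3481
G1 X143.800 Y63.013 F3481
G1 X112.503 Y60.847 F3481
G1 X90.723 Y56.681 F3481
M5
G0 X191.955 Y21.206
M3 S229
G1 X186.266 Y20.620 F3481
G1 X182.914 Y25.255 F3481
G1 X185.251 Y30.474 F3481
G1 X190.940 Y31.060 F3481
G1 X194.292 Y26.425 F3481
G1 X191.955 Y21.206 F3481
M5
G0 X208.775 Y78.181
M3 S792
G1 X199.114 Y69.043 F914
G1 X185.635 Y58.093 F914
G1 X168.338 Y45.329 F914
G1 X147.223 Y30.753 F914
G1 X122.291 Y14.365 F914
M5
G0 X76.599 Y77.911
M3 S792
G1 X83.989 Y41.888 F914
G1 X50.873 Y69.882 F914
G1 X70.020 Y85.965 F914
G1 X15.330 Y54.706 F914
G1 X37.473 Y55.976 F914
M5
G0 X195.558 Y43.918
M3 S792
G1 X222.877 Y46.483 F914
G1 X233.759 Y21.294 F914
G1 X213.165 Y3.161 F914
G1 X189.556 Y17.144 F914
G1 X195.558 Y43.918 F914
M5
G0 X215.620 Y44.232
M3 S369
G1 X210.607 Y59.661 F2404
G1 X197.482 Y69.197 F2404
G1 X181.258 Y69.197 F2404
G1 X168.133 Y59.661 F2404
G1 X163.120 Y44.232 F2404
G1 X168.133 Y28.803 F2404
G1 X181.258 Y19.267 F2404
G1 X197.482 Y19.267 F2404
G1 X210.607 Y28.803 F2404
G1 X215.620 Y44.232 F2404
M5
G0 X0.000 Y0.000

Since the viewBox matches the mm dimensions, user units are millimetres directly. The only transform is the Y-flip y_m = 96.184 − y_svg.

Shape 1 is a cubic bezier drawn with `<path>`. Its stroke #008000 means engrave at S229, F3481. After flipping Y the toolpath is (191.722,50.117) → (193.716,58.387) → (174.306,62.439) → (143.800,63.013) → (112.503,60.847) → (90.723,56.681).

Shape 2 is a regular polygon drawn with `<polygon>`. Its stroke #008000 means engrave at S229, F3481. After flipping Y the toolpath is (191.955,21.206) → (186.266,20.620) → (182.914,25.255) → (185.251,30.474) → (190.940,31.060) → (194.292,26.425) → (191.955,21.206), returning to the start.

Shape 3 is a quadratic bezier drawn with `<path>`. Its stroke #000000 means cut at S792, F914. After flipping Y the toolpath is (208.775,78.181) → (199.114,69.043) → (185.635,58.093) → (168.338,45.329) → (147.223,30.753) → (122.291,14.365).

Shape 4 is a open polyline drawn with `<path>`. Its stroke #000000 means cut at S792, F914. After flipping Y the toolpath is (76.599,77.911) → (83.989,41.888) → (50.873,69.882) → (70.020,85.965) → (15.330,54.706) → (37.473,55.976).

Shape 5 is a regular polygon drawn with `<path>`. Its stroke #000000 means cut at S792, F914. After flipping Y the toolpath is (195.558,43.918) → (222.877,46.483) → (233.759,21.294) → (213.165,3.161) → (189.556,17.144) → (195.558,43.918), returning to the start.

Shape 6 is a circle drawn with `<circle>`. Its stroke #0000ff means score at S369, F2404. After flipping Y the toolpath is (215.620,44.232) → (210.607,59.661) → (197.482,69.197) → (181.258,69.197) → (168.133,59.661) → (163.120,44.232) → (168.133,28.803) → (181.258,19.267) → (197.482,19.267) → (210.607,28.803) → (215.620,44.232), returning to the start.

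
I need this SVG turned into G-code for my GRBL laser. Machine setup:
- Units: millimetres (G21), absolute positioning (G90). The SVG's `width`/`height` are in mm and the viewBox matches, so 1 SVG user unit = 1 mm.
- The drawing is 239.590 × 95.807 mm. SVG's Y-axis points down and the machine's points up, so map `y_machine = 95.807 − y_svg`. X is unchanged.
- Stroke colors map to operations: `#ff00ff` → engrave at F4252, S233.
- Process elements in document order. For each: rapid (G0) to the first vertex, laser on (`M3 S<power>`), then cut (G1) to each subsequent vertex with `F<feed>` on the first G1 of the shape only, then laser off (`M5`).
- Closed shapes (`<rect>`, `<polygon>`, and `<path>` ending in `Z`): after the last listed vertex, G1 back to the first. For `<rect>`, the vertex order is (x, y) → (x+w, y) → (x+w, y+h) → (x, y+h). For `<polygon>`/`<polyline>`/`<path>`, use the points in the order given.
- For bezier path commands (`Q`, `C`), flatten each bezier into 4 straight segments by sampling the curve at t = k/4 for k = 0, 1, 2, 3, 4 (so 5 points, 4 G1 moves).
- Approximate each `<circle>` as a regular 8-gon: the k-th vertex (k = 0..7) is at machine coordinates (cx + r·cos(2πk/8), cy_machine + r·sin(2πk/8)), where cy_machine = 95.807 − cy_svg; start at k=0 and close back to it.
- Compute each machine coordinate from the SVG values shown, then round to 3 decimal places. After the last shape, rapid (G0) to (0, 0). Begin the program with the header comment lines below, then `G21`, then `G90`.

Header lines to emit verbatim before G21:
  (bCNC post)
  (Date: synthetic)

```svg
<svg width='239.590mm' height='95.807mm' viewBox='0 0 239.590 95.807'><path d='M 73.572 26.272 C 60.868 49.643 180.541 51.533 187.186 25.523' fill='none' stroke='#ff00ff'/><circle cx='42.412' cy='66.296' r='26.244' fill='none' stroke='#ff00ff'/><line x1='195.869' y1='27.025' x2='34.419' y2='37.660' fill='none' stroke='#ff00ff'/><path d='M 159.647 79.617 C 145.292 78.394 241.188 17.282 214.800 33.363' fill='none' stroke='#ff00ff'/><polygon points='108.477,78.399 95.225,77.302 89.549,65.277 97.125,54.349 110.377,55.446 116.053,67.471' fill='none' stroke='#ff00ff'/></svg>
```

1 u = 1 mm; y_m = 95.807 − y.

[1] `<path>` cubic bezier, #ff00ff→engrave S233 F4252: (73.572,69.535) → (85.030,56.135) → (123.123,51.392) → (164.844,55.907) → (187.186,70.284)

[2] `<circle>` circle, #ff00ff→engrave S233 F4252: (68.656,29.511) → (60.969,48.068) → (42.412,55.755) → (23.855,48.068) → (16.168,29.511) → (23.855,10.954) → (42.412,3.267) → (60.969,10.954) → (68.656,29.511) (closed)

[3] `<line>` line segment, #ff00ff→engrave S233 F4252: (195.869,68.782) → (34.419,58.147)

[4] `<path>` cubic bezier, #ff00ff→engrave S233 F4252: (159.647,16.190) → (165.919,26.195) → (191.736,45.806) → (215.296,62.173) → (214.800,62.444)

[5] `<polygon>` regular polygon, #ff00ff→engrave S233 F4252: (108.477,17.408) → (95.225,18.505) → (89.549,30.530) → (97.125,41.458) → (110.377,40.361) → (116.053,28.336) → (108.477,17.408) (closed)

(bCNC post)
(Date: synthetic)
G21
G90
G0 X73.572 Y69.535
M3 S233
G1 X85.030 Y56.135 F4252
G1 X123.123 Y51.392
G1 X164.844 Y55.907
G1 X187.186 Y70.284
M5
G0 X68.656 Y29.511
M3 S233
G1 X60.969 Y48.068 F4252
G1 X42.412 Y55.755
G1 X23.855 Y48.068
G1 X16.168 Y29.511
G1 X23.855 Y10.954
G1 X42.412 Y3.267
G1 X60.969 Y10.954
G1 X68.656 Y29.511
M5
G0 X195.869 Y68.782
M3 S233
G1 X34.419 Y58.147 F4252
M5
G0 X159.647 Y16.190
M3 S233
G1 X165.919 Y26.195 F4252
G1 X191.736 Y45.806
G1 X215.296 Y62.173
G1 X214.800 Y62.444
M5
G0 X108.477 Y17.408
M3 S233
G1 X95.225 Y18.505 F4252
G1 X89.549 Y30.530
G1 X97.125 Y41.458
G1 X110.377 Y40.361
G1 X116.053 Y28.336
G1 X108.477 Y17.408
M5
G0 X0.000 Y0.000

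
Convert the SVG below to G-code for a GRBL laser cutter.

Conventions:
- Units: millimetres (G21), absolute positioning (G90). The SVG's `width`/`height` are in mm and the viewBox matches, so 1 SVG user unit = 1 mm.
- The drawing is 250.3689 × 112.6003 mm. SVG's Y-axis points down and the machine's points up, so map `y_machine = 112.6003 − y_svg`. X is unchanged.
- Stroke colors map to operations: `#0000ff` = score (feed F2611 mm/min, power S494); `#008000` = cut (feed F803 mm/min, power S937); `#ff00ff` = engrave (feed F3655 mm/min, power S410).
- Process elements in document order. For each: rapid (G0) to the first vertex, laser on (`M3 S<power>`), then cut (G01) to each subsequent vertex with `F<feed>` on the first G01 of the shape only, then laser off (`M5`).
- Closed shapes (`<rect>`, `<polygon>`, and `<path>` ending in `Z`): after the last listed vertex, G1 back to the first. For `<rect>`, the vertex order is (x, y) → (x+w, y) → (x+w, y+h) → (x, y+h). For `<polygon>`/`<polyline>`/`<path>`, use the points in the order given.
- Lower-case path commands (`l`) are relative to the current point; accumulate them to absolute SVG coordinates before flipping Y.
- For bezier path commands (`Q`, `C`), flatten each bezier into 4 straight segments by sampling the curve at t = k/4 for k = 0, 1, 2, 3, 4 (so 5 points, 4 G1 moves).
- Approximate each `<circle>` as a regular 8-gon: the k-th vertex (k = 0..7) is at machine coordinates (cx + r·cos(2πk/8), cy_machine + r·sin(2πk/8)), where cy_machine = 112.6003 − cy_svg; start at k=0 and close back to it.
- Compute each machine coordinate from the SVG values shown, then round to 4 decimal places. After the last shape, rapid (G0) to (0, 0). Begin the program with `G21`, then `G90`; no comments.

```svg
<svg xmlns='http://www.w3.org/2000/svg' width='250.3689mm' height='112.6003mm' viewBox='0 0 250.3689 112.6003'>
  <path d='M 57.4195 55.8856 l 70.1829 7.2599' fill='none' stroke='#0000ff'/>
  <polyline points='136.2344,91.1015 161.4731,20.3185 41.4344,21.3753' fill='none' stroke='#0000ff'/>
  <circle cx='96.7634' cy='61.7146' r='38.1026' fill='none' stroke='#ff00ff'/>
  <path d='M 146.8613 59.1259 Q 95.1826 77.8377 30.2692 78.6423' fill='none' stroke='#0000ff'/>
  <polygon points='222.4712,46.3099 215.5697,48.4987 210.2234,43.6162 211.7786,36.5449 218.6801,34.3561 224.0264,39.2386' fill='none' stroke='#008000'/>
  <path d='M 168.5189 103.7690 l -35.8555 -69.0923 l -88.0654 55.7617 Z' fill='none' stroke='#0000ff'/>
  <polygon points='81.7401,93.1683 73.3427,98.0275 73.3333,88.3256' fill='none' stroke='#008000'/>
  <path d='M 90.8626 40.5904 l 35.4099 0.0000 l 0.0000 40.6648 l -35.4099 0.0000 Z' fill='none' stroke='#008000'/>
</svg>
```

G21
G90
G0 X57.4195 Y56.7147
M3 S494
G01 X127.6024 Y49.4548 F2611
M5
G0 X136.2344 Y21.4988
M3 S494
G01 X161.4731 Y92.2818 F2611
G01 X41.4344 Y91.2250
M5
G0 X134.8660 Y50.8857
M3 S410
G01 X123.7060 Y77.8283 F3655
G01 X96.7634 Y88.9883
G01 X69.8208 Y77.8283
G01 X58.6608 Y50.8857
G01 X69.8208 Y23.9431
G01 X96.7634 Y12.7831
G01 X123.7060 Y23.9431
G01 X134.8660 Y50.8857
M5
G0 X146.8613 Y53.4744
M3 S494
G01 X120.1948 Y45.2377 F2611
G01 X91.8739 Y39.2394
G01 X61.8987 Y35.4795
G01 X30.2692 Y33.9580
M5
G0 X222.4712 Y66.2904
M3 S937
G01 X215.5697 Y64.1016 F803
G01 X210.2234 Y68.9841
G01 X211.7786 Y76.0554
G01 X218.6801 Y78.2442
G01 X224.0264 Y73.3617
G01 X222.4712 Y66.2904
M5
G0 X168.5189 Y8.8313
M3 S494
G01 X132.6634 Y77.9236 F2611
G01 X44.5980 Y22.1619
G01 X168.5189 Y8.8313
M5
G0 X81.7401 Y19.4320
M3 S937
G01 X73.3427 Y14.5728 F803
G01 X73.3333 Y24.2747
G01 X81.7401 Y19.4320
M5
G0 X90.8626 Y72.0099
M3 S937
G01 X126.2725 Y72.0099 F803
G01 X126.2725 Y31.3451
G01 X90.8626 Y31.3451
G01 X90.8626 Y72.0099
M5
G0 X0.0000 Y0.0000

viewBox `0 0 250.3689 112.6003` with mm width/height → 1 unit = 1 mm. Flip: y_m = 112.6003 − y_svg.

**Shape 1** — `<path>` line segment, stroke `#0000ff` → score (S494, F2611). Machine vertices: (57.4195,56.7147) → (127.6024,49.4548). Open path.

**Shape 2** — `<polyline>` open polyline, stroke `#0000ff` → score (S494, F2611). Machine vertices: (136.2344,21.4988) → (161.4731,92.2818) → (41.4344,91.2250). Open path.

**Shape 3** — `<circle>` circle, stroke `#ff00ff` → engrave (S410, F3655). Machine vertices: (134.8660,50.8857) → (123.7060,77.8283) → (96.7634,88.9883) → (69.8208,77.8283) → (58.6608,50.8857) → (69.8208,23.9431) → (96.7634,12.7831) → (123.7060,23.9431) → (134.8660,50.8857). Closed: final G1 returns to the first vertex.

**Shape 4** — `<path>` quadratic bezier, stroke `#0000ff` → score (S494, F2611). Control points (SVG): P0=(146.8613,59.1259), P1=(95.1826,77.8377), P2=(30.2692,78.6423); sampled at t=k/4. Machine vertices: (146.8613,53.4744) → (120.1948,45.2377) → (91.8739,39.2394) → (61.8987,35.4795) → (30.2692,33.9580). Open path.

**Shape 5** — `<polygon>` regular polygon, stroke `#008000` → cut (S937, F803). Machine vertices: (222.4712,66.2904) → (215.5697,64.1016) → (210.2234,68.9841) → (211.7786,76.0554) → (218.6801,78.2442) → (224.0264,73.3617) → (222.4712,66.2904). Closed: final G1 returns to the first vertex.

**Shape 6** — `<path>` closed polygon, stroke `#0000ff` → score (S494, F2611). Machine vertices: (168.5189,8.8313) → (132.6634,77.9236) → (44.5980,22.1619) → (168.5189,8.8313). Closed: final G1 returns to the first vertex.

**Shape 7** — `<polygon>` regular polygon, stroke `#008000` → cut (S937, F803). Machine vertices: (81.7401,19.4320) → (73.3427,14.5728) → (73.3333,24.2747) → (81.7401,19.4320). Closed: final G1 returns to the first vertex.

**Shape 8** — `<path>` rectangle, stroke `#008000` → cut (S937, F803). Machine vertices: (90.8626,72.0099) → (126.2725,72.0099) → (126.2725,31.3451) → (90.8626,31.3451) → (90.8626,72.0099). Closed: final G1 returns to the first vertex.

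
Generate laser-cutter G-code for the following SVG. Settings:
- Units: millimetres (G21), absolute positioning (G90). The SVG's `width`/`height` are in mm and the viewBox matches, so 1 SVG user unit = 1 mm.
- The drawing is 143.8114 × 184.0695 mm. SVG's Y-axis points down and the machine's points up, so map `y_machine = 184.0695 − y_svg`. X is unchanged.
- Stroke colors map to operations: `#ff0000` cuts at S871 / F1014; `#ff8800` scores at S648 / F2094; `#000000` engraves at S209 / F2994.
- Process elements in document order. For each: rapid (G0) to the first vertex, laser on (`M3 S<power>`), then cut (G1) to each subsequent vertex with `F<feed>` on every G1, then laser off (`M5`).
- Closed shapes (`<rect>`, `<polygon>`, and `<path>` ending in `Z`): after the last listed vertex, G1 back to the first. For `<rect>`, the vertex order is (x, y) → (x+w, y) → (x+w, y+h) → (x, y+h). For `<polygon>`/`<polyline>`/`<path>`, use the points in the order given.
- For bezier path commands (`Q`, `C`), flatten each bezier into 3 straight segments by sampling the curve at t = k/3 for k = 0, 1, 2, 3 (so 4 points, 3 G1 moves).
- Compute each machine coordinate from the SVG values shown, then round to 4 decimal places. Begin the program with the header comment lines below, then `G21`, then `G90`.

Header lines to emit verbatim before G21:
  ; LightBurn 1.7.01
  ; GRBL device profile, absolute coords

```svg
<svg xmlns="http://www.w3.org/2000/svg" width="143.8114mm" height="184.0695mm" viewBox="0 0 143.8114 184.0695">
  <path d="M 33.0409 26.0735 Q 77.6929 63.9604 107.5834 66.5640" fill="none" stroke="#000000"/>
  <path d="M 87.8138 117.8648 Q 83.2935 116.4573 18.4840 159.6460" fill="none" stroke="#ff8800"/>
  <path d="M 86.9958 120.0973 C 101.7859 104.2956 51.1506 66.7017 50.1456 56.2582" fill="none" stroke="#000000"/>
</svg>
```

1 u = 1 mm; y_m = 184.0695 − y.

[1] `<path>` quadratic bezier, #000000→engrave S209 F2994: (33.0409,157.9960) → (61.1687,136.6584) → (86.0162,123.1616) → (107.5834,117.5055)

[2] `<path>` quadratic bezier, #ff8800→score S648 F2094: (87.8138,66.2047) → (78.1015,62.1879) → (54.9915,48.2608) → (18.4840,24.4235)

[3] `<path>` cubic bezier, #000000→engrave S209 F2994: (86.9958,63.9722) → (84.2388,85.2253) → (63.4327,110.1304) → (50.1456,127.8113)

; LightBurn 1.7.01
; GRBL device profile, absolute coords
G21
G90
G0 X33.0409 Y157.9960
M3 S209
G1 X61.1687 Y136.6584 F2994
G1 X86.0162 Y123.1616 F2994
G1 X107.5834 Y117.5055 F2994
M5
G0 X87.8138 Y66.2047
M3 S648
G1 X78.1015 Y62.1879 F2094
G1 X54.9915 Y48.2608 F2094
G1 X18.4840 Y24.4235 F2094
M5
G0 X86.9958 Y63.9722
M3 S209
G1 X84.2388 Y85.2253 F2994
G1 X63.4327 Y110.1304 F2994
G1 X50.1456 Y127.8113 F2994
M5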